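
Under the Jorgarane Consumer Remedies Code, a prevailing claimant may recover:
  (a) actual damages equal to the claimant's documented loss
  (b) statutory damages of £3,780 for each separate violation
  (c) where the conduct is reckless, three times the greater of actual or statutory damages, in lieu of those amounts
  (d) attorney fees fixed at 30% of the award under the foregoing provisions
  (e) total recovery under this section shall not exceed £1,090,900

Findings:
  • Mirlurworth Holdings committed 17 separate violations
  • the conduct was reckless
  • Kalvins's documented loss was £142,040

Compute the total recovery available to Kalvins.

£553,956

Statutory damages: 17 × £3,780 = £64,260
Greater of actual damages (£142,040) or statutory damages (£64,260): £142,040
Trebled: 3 × £142,040 = £426,120
Attorney fees: 30% of £426,120 = £127,836
Total before cap: £426,120 + £127,836 = £553,956
Cap at £1,090,900: £553,956 is within the cap, no reduction.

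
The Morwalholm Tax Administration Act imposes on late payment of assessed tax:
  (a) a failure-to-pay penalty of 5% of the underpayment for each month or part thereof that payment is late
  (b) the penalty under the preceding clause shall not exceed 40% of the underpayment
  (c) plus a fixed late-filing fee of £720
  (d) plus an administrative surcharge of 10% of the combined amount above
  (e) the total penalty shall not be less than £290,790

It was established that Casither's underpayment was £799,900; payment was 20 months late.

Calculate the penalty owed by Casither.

£352,748

Accrued rate: 5% × 20 = 100%, capped at 40% → 40%
Failure-to-pay penalty: 40% of £799,900 = £319,960
Penalty before surcharge: £319,960 + £720 = £320,680
Administrative surcharge: 10% of £320,680 = £32,068
Total penalty: £320,680 + £32,068 = £352,748
Minimum £290,790: £352,748 meets the minimum, no increase.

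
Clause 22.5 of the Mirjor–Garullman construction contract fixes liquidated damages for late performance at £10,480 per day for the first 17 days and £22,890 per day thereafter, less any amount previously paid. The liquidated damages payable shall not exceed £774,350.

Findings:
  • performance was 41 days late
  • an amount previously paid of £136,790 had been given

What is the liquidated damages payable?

First 17 days: 17 × £10,480 = £178,160
Remaining days: (41 − 17) × £22,890 = £549,360
Accrued per-day damages: £178,160 + £549,360 = £727,520
Less amount previously paid: £727,520 − £136,790 = £590,730
Cap at £774,350: £590,730 is within the cap, no reduction.

£590,730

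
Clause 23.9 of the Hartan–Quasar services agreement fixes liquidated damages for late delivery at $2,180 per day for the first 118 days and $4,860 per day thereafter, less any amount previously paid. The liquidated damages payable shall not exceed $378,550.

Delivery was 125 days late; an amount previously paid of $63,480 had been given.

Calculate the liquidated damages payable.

$227,780

First 118 days: 118 × $2,180 = $257,240
Remaining days: (125 − 118) × $4,860 = $34,020
Accrued per-day damages: $257,240 + $34,020 = $291,260
Less amount previously paid: $291,260 − $63,480 = $227,780
Cap at $378,550: $227,780 is within the cap, no reduction.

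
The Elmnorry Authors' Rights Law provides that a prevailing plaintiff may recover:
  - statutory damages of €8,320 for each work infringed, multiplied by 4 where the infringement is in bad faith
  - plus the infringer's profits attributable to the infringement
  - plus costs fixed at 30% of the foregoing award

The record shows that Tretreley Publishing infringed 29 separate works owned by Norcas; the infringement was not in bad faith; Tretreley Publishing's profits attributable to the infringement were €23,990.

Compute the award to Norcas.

Statutory damages: 29 × €8,320 = €241,280
Infringement not in bad faith: no ×4 enhancement.
Combined award: €241,280 + €23,990 = €265,270
Costs: 30% of €265,270 = €79,581
Award plus costs: €265,270 + €79,581 = €344,851

€344,851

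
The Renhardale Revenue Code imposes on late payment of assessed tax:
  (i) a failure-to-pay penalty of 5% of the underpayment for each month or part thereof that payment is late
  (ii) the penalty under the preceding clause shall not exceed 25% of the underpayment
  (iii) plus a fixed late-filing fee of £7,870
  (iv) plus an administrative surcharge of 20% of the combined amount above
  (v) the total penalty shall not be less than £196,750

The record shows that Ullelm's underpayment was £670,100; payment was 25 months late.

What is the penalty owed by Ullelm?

£210,474

Accrued rate: 5% × 25 = 125%, capped at 25% → 25%
Failure-to-pay penalty: 25% of £670,100 = £167,525
Penalty before surcharge: £167,525 + £7,870 = £175,395
Administrative surcharge: 20% of £175,395 = £35,079
Total penalty: £175,395 + £35,079 = £210,474
Minimum £196,750: £210,474 meets the minimum, no increase.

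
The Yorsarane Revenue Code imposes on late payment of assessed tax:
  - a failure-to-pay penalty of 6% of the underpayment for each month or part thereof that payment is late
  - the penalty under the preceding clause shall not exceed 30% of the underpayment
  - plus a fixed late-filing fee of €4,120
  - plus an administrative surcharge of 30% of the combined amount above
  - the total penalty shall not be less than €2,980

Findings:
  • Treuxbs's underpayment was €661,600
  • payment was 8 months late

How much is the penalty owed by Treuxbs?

Accrued rate: 6% × 8 = 48%, capped at 30% → 30%
Failure-to-pay penalty: 30% of €661,600 = €198,480
Penalty before surcharge: €198,480 + €4,120 = €202,600
Administrative surcharge: 30% of €202,600 = €60,780
Total penalty: €202,600 + €60,780 = €263,380
Minimum €2,980: €263,380 meets the minimum, no increase.

€263,380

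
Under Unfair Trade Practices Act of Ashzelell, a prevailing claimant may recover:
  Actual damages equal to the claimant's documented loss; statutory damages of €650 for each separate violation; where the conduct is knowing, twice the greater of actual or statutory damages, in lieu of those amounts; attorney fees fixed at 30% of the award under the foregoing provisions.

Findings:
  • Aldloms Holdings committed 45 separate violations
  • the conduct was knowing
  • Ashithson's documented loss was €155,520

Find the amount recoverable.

Statutory damages: 45 × €650 = €29,250
Greater of actual damages (€155,520) or statutory damages (€29,250): €155,520
Doubled: 2 × €155,520 = €311,040
Attorney fees: 30% of €311,040 = €93,312
Total recovery: €311,040 + €93,312 = €404,352

€404,352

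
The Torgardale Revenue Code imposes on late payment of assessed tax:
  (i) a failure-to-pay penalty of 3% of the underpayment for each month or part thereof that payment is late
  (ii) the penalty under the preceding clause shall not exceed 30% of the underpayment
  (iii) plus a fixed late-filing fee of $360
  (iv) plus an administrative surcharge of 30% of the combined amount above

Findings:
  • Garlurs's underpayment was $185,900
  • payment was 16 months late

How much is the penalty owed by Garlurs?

Accrued rate: 3% × 16 = 48%, capped at 30% → 30%
Failure-to-pay penalty: 30% of $185,900 = $55,770
Penalty before surcharge: $55,770 + $360 = $56,130
Administrative surcharge: 30% of $56,130 = $16,839
Total penalty: $56,130 + $16,839 = $72,969

Penalty: $72,969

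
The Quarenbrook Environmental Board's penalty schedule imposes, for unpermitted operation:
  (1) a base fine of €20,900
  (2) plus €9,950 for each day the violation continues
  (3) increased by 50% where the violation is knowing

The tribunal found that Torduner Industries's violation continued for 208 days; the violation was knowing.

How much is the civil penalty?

Per-day component: 208 × €9,950 = €2,069,600
Base plus per-day: €20,900 + €2,069,600 = €2,090,500
Enhancement: 50% of €2,090,500 = €1,045,250
Enhanced fine: €2,090,500 + €1,045,250 = €3,135,750

Civil penalty: €3,135,750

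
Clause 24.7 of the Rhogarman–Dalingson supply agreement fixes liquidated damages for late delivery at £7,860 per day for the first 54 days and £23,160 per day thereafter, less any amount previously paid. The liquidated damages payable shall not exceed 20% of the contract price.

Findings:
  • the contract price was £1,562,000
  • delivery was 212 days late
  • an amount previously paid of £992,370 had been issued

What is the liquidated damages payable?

First 54 days: 54 × £7,860 = £424,440
Remaining days: (212 − 54) × £23,160 = £3,659,280
Accrued per-day damages: £424,440 + £3,659,280 = £4,083,720
Less amount previously paid: £4,083,720 − £992,370 = £3,091,350
Cap: 20% of £1,562,000 = £312,400
Cap at £312,400: £3,091,350 exceeds the cap → £312,400

£312,400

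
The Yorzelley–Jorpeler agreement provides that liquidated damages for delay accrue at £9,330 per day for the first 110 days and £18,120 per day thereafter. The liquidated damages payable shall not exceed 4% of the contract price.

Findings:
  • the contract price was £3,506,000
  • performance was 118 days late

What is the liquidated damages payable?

First 110 days: 110 × £9,330 = £1,026,300
Remaining days: (118 − 110) × £18,120 = £144,960
Accrued per-day damages: £1,026,300 + £144,960 = £1,171,260
Cap: 4% of £3,506,000 = £140,240
Cap at £140,240: £1,171,260 exceeds the cap → £140,240

£140,240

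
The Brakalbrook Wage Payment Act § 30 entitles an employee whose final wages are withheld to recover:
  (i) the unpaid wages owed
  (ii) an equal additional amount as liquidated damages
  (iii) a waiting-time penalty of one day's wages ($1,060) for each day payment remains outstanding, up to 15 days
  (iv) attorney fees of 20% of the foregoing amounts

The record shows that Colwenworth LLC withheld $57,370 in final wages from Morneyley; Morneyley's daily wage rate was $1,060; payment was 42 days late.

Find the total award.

Liquidated damages (equal amount): $57,370
Penalty days: min(42, 15) = 15
Waiting-time penalty: 15 × $1,060 = $15,900
Subtotal: $57,370 + $57,370 + $15,900 = $130,640
Attorney fees: 20% of $130,640 = $26,128
Total award: $130,640 + $26,128 = $156,768

$156,768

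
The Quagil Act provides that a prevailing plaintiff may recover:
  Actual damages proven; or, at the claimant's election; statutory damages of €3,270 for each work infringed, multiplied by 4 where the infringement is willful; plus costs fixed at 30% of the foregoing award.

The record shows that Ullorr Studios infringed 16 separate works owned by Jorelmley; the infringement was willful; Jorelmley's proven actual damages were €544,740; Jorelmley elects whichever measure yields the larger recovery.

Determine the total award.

Statutory damages: 16 × €3,270 = €52,320
Multiplied by 4: 4 × €52,320 = €209,280
Greater of actual damages (€544,740) or enhanced statutory damages (€209,280): €544,740
Costs: 30% of €544,740 = €163,422
Award plus costs: €544,740 + €163,422 = €708,162

Award: €708,162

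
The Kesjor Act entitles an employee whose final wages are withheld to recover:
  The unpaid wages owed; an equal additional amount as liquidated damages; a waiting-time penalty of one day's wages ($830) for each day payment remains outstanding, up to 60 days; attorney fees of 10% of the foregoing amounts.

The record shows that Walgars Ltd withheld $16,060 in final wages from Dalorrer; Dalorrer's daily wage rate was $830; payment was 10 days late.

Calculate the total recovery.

Liquidated damages (equal amount): $16,060
Penalty days: min(10, 60) = 10
Waiting-time penalty: 10 × $830 = $8,300
Subtotal: $16,060 + $16,060 + $8,300 = $40,420
Attorney fees: 10% of $40,420 = $4,042
Total award: $40,420 + $4,042 = $44,462

$44,462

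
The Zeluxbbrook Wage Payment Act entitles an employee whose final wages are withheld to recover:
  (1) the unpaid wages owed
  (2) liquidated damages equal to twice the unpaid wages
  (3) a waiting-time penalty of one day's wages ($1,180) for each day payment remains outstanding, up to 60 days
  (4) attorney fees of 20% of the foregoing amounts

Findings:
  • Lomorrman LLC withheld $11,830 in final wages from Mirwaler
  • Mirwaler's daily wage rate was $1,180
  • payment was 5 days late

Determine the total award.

Doubled: 2 × $11,830 = $23,660
Penalty days: min(5, 60) = 5
Waiting-time penalty: 5 × $1,180 = $5,900
Subtotal: $11,830 + $23,660 + $5,900 = $41,390
Attorney fees: 20% of $41,390 = $8,278
Total award: $41,390 + $8,278 = $49,668

$49,668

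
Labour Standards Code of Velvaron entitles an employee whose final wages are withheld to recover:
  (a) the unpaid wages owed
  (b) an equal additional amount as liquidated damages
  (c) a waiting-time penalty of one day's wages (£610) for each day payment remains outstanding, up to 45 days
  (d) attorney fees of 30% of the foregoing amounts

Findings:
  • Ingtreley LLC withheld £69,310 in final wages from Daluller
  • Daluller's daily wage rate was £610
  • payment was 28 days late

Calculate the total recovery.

£202,410

Liquidated damages (equal amount): £69,310
Penalty days: min(28, 45) = 28
Waiting-time penalty: 28 × £610 = £17,080
Subtotal: £69,310 + £69,310 + £17,080 = £155,700
Attorney fees: 30% of £155,700 = £46,710
Total award: £155,700 + £46,710 = £202,410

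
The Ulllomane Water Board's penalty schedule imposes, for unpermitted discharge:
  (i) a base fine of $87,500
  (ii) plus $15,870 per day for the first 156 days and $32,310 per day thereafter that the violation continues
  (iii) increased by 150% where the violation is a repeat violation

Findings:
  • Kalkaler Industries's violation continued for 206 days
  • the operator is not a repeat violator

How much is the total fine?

$4,178,720

First 156 days: 156 × $15,870 = $2,475,720
Remaining days: (206 − 156) × $32,310 = $1,615,500
Per-day component: $2,475,720 + $1,615,500 = $4,091,220
Base plus per-day: $87,500 + $4,091,220 = $4,178,720
The operator is not a repeat violator: no 150% increase.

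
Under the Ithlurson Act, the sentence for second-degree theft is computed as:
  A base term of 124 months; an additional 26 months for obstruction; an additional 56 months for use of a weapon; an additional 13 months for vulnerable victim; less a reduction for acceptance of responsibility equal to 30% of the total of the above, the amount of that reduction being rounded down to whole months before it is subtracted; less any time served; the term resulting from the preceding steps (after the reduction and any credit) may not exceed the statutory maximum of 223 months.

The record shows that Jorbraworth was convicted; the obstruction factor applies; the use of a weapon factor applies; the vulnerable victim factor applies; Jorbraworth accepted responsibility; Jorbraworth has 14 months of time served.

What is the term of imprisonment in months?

Obstruction enhancement: +26 months
Use of a weapon enhancement: +56 months
Vulnerable victim enhancement: +13 months
Adjusted term: 124 months + 26 months + 56 months + 13 months = 219 months
Acceptance of responsibility reduction: 30% of 219 months = 65 months (rounded down)
After reduction: 219 − 65 = 154 months
Less time served: 154 months − 14 months = 140 months
Cap at 223 months: 140 months is within the cap, no reduction.

140 months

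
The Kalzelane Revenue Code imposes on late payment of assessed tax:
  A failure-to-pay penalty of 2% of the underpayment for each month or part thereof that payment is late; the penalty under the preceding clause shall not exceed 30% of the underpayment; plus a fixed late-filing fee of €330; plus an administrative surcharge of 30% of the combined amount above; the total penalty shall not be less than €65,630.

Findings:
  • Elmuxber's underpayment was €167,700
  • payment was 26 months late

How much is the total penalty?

Accrued rate: 2% × 26 = 52%, capped at 30% → 30%
Failure-to-pay penalty: 30% of €167,700 = €50,310
Penalty before surcharge: €50,310 + €330 = €50,640
Administrative surcharge: 30% of €50,640 = €15,192
Total penalty: €50,640 + €15,192 = €65,832
Minimum €65,630: €65,832 meets the minimum, no increase.

€65,832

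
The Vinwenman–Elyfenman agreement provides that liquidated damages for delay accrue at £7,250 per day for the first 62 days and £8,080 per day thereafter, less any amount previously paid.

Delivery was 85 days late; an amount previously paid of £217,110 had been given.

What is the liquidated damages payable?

First 62 days: 62 × £7,250 = £449,500
Remaining days: (85 − 62) × £8,080 = £185,840
Accrued per-day damages: £449,500 + £185,840 = £635,340
Less amount previously paid: £635,340 − £217,110 = £418,230

£418,230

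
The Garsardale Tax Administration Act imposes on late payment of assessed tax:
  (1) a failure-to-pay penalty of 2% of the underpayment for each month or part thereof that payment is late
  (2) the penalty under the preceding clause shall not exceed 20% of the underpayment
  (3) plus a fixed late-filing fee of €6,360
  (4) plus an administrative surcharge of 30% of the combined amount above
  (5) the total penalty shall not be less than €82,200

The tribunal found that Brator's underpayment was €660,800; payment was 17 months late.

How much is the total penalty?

Accrued rate: 2% × 17 = 34%, capped at 20% → 20%
Failure-to-pay penalty: 20% of €660,800 = €132,160
Penalty before surcharge: €132,160 + €6,360 = €138,520
Administrative surcharge: 30% of €138,520 = €41,556
Total penalty: €138,520 + €41,556 = €180,076
Minimum €82,200: €180,076 meets the minimum, no increase.

€180,076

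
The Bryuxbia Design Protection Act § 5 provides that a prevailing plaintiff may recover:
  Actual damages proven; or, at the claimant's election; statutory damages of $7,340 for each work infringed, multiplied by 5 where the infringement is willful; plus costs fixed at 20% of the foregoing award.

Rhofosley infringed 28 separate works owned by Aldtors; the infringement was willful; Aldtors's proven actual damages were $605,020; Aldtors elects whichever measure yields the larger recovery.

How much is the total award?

$1,233,120

Statutory damages: 28 × $7,340 = $205,520
Multiplied by 5: 5 × $205,520 = $1,027,600
Greater of actual damages ($605,020) or enhanced statutory damages ($1,027,600): $1,027,600
Costs: 20% of $1,027,600 = $205,520
Award plus costs: $1,027,600 + $205,520 = $1,233,120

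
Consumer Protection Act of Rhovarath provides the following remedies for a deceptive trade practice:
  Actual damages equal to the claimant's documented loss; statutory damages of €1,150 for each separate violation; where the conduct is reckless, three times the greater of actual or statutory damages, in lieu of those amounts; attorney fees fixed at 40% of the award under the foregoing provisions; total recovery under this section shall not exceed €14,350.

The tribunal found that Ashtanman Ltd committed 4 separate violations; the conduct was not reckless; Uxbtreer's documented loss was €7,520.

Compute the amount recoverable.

Statutory damages: 4 × €1,150 = €4,600
Conduct not reckless: the in-lieu enhancement does not apply.
Actual plus statutory damages: €7,520 + €4,600 = €12,120
Attorney fees: 40% of €12,120 = €4,848
Total before cap: €12,120 + €4,848 = €16,968
Cap at €14,350: €16,968 exceeds the cap → €14,350

€14,350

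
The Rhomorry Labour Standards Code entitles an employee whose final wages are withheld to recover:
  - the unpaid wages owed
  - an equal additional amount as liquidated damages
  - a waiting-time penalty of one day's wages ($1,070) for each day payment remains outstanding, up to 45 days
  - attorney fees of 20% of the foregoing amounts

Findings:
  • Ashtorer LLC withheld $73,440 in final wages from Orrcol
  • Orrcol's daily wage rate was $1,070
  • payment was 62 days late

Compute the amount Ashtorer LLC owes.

Total award: $234,036

Liquidated damages (equal amount): $73,440
Penalty days: min(62, 45) = 45
Waiting-time penalty: 45 × $1,070 = $48,150
Subtotal: $73,440 + $73,440 + $48,150 = $195,030
Attorney fees: 20% of $195,030 = $39,006
Total award: $195,030 + $39,006 = $234,036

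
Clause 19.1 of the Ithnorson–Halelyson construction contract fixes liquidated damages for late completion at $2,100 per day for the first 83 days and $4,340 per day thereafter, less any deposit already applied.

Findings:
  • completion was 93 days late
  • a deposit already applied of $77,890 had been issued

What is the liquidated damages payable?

$139,810

First 83 days: 83 × $2,100 = $174,300
Remaining days: (93 − 83) × $4,340 = $43,400
Accrued per-day damages: $174,300 + $43,400 = $217,700
Less deposit already applied: $217,700 − $77,890 = $139,810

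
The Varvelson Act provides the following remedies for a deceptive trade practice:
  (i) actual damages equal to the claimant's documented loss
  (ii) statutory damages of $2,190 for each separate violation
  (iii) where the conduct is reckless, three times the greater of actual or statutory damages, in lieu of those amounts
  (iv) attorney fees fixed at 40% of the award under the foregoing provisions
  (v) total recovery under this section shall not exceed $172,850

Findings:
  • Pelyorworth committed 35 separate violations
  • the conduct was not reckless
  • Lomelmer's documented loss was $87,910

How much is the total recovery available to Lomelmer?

Statutory damages: 35 × $2,190 = $76,650
Conduct not reckless: the in-lieu enhancement does not apply.
Actual plus statutory damages: $87,910 + $76,650 = $164,560
Attorney fees: 40% of $164,560 = $65,824
Total before cap: $164,560 + $65,824 = $230,384
Cap at $172,850: $230,384 exceeds the cap → $172,850

$172,850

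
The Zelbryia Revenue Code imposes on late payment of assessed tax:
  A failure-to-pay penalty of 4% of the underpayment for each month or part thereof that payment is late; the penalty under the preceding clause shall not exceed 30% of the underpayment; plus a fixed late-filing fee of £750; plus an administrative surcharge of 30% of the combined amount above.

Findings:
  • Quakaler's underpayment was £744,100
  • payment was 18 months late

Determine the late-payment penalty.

Accrued rate: 4% × 18 = 72%, capped at 30% → 30%
Failure-to-pay penalty: 30% of £744,100 = £223,230
Penalty before surcharge: £223,230 + £750 = £223,980
Administrative surcharge: 30% of £223,980 = £67,194
Total penalty: £223,980 + £67,194 = £291,174

£291,174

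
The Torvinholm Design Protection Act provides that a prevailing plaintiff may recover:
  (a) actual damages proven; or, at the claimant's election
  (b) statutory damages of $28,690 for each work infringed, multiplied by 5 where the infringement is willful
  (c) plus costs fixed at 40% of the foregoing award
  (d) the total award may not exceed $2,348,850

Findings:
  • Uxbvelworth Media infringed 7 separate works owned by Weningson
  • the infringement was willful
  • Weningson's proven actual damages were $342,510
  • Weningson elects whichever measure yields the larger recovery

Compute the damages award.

Statutory damages: 7 × $28,690 = $200,830
Multiplied by 5: 5 × $200,830 = $1,004,150
Greater of actual damages ($342,510) or enhanced statutory damages ($1,004,150): $1,004,150
Costs: 40% of $1,004,150 = $401,660
Award plus costs: $1,004,150 + $401,660 = $1,405,810
Cap at $2,348,850: $1,405,810 is within the cap, no reduction.

Award: $1,405,810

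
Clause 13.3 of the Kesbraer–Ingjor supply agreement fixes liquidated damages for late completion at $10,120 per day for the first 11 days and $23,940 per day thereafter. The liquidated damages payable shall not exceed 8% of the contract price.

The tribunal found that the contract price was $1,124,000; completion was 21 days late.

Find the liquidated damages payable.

$89,920

First 11 days: 11 × $10,120 = $111,320
Remaining days: (21 − 11) × $23,940 = $239,400
Accrued per-day damages: $111,320 + $239,400 = $350,720
Cap: 8% of $1,124,000 = $89,920
Cap at $89,920: $350,720 exceeds the cap → $89,920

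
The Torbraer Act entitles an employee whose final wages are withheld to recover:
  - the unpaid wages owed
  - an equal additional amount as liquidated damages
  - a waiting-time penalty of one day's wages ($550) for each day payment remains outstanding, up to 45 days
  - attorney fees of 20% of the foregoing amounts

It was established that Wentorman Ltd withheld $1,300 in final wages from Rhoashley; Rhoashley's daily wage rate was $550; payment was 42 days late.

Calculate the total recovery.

Liquidated damages (equal amount): $1,300
Penalty days: min(42, 45) = 42
Waiting-time penalty: 42 × $550 = $23,100
Subtotal: $1,300 + $1,300 + $23,100 = $25,700
Attorney fees: 20% of $25,700 = $5,140
Total award: $25,700 + $5,140 = $30,840

$30,840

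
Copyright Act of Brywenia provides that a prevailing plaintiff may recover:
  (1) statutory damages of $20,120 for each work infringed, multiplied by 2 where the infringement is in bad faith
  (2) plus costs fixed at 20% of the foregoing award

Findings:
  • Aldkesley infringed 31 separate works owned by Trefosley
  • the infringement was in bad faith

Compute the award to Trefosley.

Statutory damages: 31 × $20,120 = $623,720
Doubled: 2 × $623,720 = $1,247,440
Costs: 20% of $1,247,440 = $249,488
Award plus costs: $1,247,440 + $249,488 = $1,496,928

$1,496,928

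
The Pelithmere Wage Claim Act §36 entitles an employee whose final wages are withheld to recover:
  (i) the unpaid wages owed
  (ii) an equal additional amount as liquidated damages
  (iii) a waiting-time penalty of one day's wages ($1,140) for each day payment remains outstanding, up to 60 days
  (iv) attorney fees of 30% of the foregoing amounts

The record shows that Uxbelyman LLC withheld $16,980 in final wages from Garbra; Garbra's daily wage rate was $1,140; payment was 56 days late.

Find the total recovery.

Total award: $127,140

Liquidated damages (equal amount): $16,980
Penalty days: min(56, 60) = 56
Waiting-time penalty: 56 × $1,140 = $63,840
Subtotal: $16,980 + $16,980 + $63,840 = $97,800
Attorney fees: 30% of $97,800 = $29,340
Total award: $97,800 + $29,340 = $127,140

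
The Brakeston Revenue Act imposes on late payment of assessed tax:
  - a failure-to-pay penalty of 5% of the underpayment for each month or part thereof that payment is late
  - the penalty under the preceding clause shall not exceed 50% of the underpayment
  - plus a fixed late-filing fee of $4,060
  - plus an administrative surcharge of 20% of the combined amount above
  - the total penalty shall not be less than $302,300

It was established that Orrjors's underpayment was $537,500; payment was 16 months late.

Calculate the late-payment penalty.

$327,372

Accrued rate: 5% × 16 = 80%, capped at 50% → 50%
Failure-to-pay penalty: 50% of $537,500 = $268,750
Penalty before surcharge: $268,750 + $4,060 = $272,810
Administrative surcharge: 20% of $272,810 = $54,562
Total penalty: $272,810 + $54,562 = $327,372
Minimum $302,300: $327,372 meets the minimum, no increase.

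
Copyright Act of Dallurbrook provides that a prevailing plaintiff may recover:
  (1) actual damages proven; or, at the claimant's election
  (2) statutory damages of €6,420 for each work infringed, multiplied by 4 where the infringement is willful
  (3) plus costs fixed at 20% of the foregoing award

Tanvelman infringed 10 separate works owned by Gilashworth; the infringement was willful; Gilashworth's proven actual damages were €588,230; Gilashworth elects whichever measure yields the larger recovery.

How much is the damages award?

Award: €705,876

Statutory damages: 10 × €6,420 = €64,200
Multiplied by 4: 4 × €64,200 = €256,800
Greater of actual damages (€588,230) or enhanced statutory damages (€256,800): €588,230
Costs: 20% of €588,230 = €117,646
Award plus costs: €588,230 + €117,646 = €705,876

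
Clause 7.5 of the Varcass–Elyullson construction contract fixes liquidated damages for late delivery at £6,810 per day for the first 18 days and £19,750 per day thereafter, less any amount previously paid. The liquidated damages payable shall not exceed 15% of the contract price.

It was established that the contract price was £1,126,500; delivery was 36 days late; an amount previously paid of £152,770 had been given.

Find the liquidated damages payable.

First 18 days: 18 × £6,810 = £122,580
Remaining days: (36 − 18) × £19,750 = £355,500
Accrued per-day damages: £122,580 + £355,500 = £478,080
Less amount previously paid: £478,080 − £152,770 = £325,310
Cap: 15% of £1,126,500 = £168,975
Cap at £168,975: £325,310 exceeds the cap → £168,975

£168,975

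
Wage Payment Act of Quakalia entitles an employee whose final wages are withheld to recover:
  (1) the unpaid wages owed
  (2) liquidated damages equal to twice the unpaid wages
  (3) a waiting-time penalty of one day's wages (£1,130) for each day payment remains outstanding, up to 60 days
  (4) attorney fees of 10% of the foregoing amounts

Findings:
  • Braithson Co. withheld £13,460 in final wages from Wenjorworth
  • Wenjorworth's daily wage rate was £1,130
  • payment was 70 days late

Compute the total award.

£118,998

Doubled: 2 × £13,460 = £26,920
Penalty days: min(70, 60) = 60
Waiting-time penalty: 60 × £1,130 = £67,800
Subtotal: £13,460 + £26,920 + £67,800 = £108,180
Attorney fees: 10% of £108,180 = £10,818
Total award: £108,180 + £10,818 = £118,998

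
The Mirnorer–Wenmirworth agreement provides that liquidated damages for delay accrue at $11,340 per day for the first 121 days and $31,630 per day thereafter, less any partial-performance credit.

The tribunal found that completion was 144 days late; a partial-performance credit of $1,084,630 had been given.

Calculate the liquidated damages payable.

First 121 days: 121 × $11,340 = $1,372,140
Remaining days: (144 − 121) × $31,630 = $727,490
Accrued per-day damages: $1,372,140 + $727,490 = $2,099,630
Less partial-performance credit: $2,099,630 − $1,084,630 = $1,015,000

Liquidated damages: $1,015,000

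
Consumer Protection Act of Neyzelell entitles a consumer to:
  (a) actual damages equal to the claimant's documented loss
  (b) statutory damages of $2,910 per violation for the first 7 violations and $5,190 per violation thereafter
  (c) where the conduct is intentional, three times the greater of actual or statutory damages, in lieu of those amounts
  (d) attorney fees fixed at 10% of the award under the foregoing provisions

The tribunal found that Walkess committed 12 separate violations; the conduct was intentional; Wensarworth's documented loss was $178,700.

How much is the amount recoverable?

First 7 violations: 7 × $2,910 = $20,370
Remaining violations: (12 − 7) × $5,190 = $25,950
Statutory damages: $20,370 + $25,950 = $46,320
Greater of actual damages ($178,700) or statutory damages ($46,320): $178,700
Trebled: 3 × $178,700 = $536,100
Attorney fees: 10% of $536,100 = $53,610
Total recovery: $536,100 + $53,610 = $589,710

Total recovery: $589,710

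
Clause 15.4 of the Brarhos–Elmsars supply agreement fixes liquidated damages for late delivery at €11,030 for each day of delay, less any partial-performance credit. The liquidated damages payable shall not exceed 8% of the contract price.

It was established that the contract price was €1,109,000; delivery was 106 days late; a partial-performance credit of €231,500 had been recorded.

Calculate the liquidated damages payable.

Per-day damages: 106 × €11,030 = €1,169,180
Less partial-performance credit: €1,169,180 − €231,500 = €937,680
Cap: 8% of €1,109,000 = €88,720
Cap at €88,720: €937,680 exceeds the cap → €88,720

€88,720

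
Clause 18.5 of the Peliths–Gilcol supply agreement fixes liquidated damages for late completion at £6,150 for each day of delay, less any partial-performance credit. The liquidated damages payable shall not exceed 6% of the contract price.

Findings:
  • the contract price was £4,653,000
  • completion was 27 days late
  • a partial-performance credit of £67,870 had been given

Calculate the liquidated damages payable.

£98,180

Per-day damages: 27 × £6,150 = £166,050
Less partial-performance credit: £166,050 − £67,870 = £98,180
Cap: 6% of £4,653,000 = £279,180
Cap at £279,180: £98,180 is within the cap, no reduction.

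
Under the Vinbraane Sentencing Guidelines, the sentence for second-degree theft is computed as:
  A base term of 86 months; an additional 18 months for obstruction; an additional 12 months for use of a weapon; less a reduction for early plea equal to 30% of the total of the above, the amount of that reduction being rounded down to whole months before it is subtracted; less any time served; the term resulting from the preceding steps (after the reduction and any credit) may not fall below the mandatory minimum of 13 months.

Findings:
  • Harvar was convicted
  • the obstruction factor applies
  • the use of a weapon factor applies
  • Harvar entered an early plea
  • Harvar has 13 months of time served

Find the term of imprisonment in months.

Obstruction enhancement: +18 months
Use of a weapon enhancement: +12 months
Adjusted term: 86 months + 18 months + 12 months = 116 months
Early plea reduction: 30% of 116 months = 34 months (rounded down)
After reduction: 116 − 34 = 82 months
Less time served: 82 months − 13 months = 69 months
Minimum 13 months: 69 months meets the minimum, no increase.

69 months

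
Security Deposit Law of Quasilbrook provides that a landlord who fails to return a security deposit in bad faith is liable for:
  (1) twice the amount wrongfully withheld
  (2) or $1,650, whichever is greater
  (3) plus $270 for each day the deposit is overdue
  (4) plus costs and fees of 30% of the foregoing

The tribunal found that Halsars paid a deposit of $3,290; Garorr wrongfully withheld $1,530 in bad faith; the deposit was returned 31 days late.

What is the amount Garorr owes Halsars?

Doubled: 2 × $1,530 = $3,060
Minimum $1,650: $3,060 meets the minimum, no increase.
Late-return penalty: 31 × $270 = $8,370
Damages plus late penalty: $3,060 + $8,370 = $11,430
Costs and fees: 30% of $11,430 = $3,429
Total recovery: $11,430 + $3,429 = $14,859

$14,859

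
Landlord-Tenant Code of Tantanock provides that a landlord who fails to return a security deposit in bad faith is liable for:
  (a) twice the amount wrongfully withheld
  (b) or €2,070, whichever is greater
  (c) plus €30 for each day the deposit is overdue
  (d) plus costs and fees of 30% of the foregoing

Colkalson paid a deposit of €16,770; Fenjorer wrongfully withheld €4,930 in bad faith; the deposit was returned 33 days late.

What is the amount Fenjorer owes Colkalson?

€14,105

Doubled: 2 × €4,930 = €9,860
Minimum €2,070: €9,860 meets the minimum, no increase.
Late-return penalty: 33 × €30 = €990
Damages plus late penalty: €9,860 + €990 = €10,850
Costs and fees: 30% of €10,850 = €3,255
Total recovery: €10,850 + €3,255 = €14,105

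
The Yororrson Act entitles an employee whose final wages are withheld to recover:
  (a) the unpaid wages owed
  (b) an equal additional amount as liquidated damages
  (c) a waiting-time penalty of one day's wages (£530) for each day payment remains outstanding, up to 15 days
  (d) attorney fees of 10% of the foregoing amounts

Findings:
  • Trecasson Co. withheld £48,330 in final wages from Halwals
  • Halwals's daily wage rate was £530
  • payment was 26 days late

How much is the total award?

Liquidated damages (equal amount): £48,330
Penalty days: min(26, 15) = 15
Waiting-time penalty: 15 × £530 = £7,950
Subtotal: £48,330 + £48,330 + £7,950 = £104,610
Attorney fees: 10% of £104,610 = £10,461
Total award: £104,610 + £10,461 = £115,071

£115,071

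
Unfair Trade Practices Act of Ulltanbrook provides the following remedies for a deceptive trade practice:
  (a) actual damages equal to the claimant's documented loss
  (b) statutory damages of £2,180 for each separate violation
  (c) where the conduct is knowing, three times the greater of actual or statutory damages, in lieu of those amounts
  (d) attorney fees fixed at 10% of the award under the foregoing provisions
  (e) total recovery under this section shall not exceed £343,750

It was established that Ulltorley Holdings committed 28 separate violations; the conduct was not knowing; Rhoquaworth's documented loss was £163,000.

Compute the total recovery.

£246,444

Statutory damages: 28 × £2,180 = £61,040
Conduct not knowing: the in-lieu enhancement does not apply.
Actual plus statutory damages: £163,000 + £61,040 = £224,040
Attorney fees: 10% of £224,040 = £22,404
Total before cap: £224,040 + £22,404 = £246,444
Cap at £343,750: £246,444 is within the cap, no reduction.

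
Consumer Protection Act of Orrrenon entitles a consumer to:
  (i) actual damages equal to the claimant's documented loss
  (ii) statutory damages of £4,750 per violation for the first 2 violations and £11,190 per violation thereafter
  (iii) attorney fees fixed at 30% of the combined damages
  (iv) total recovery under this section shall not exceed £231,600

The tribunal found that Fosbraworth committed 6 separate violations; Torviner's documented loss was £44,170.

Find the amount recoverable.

First 2 violations: 2 × £4,750 = £9,500
Remaining violations: (6 − 2) × £11,190 = £44,760
Statutory damages: £9,500 + £44,760 = £54,260
Combined damages: £44,170 + £54,260 = £98,430
Attorney fees: 30% of £98,430 = £29,529
Total before cap: £98,430 + £29,529 = £127,959
Cap at £231,600: £127,959 is within the cap, no reduction.

£127,959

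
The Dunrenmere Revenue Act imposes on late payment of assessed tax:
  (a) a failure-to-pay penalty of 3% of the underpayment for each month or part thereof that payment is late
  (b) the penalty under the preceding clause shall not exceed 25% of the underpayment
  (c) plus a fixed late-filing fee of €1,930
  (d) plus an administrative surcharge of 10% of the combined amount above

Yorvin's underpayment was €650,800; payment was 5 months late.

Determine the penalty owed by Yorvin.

€109,505

Accrued rate: 3% × 5 = 15%, capped at 25% → 15%
Failure-to-pay penalty: 15% of €650,800 = €97,620
Penalty before surcharge: €97,620 + €1,930 = €99,550
Administrative surcharge: 10% of €99,550 = €9,955
Total penalty: €99,550 + €9,955 = €109,505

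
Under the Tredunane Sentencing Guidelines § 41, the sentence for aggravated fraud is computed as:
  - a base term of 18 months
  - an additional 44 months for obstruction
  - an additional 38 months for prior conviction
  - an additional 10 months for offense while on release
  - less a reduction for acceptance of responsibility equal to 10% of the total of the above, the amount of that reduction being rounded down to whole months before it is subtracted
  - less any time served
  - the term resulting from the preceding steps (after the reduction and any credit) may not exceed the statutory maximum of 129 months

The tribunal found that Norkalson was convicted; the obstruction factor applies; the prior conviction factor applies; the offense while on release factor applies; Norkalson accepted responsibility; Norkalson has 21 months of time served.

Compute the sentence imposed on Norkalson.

Obstruction enhancement: +44 months
Prior conviction enhancement: +38 months
Offense while on release enhancement: +10 months
Adjusted term: 18 months + 44 months + 38 months + 10 months = 110 months
Acceptance of responsibility reduction: 10% of 110 months = 11 months (rounded down)
After reduction: 110 − 11 = 99 months
Less time served: 99 months − 21 months = 78 months
Cap at 129 months: 78 months is within the cap, no reduction.

78 months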